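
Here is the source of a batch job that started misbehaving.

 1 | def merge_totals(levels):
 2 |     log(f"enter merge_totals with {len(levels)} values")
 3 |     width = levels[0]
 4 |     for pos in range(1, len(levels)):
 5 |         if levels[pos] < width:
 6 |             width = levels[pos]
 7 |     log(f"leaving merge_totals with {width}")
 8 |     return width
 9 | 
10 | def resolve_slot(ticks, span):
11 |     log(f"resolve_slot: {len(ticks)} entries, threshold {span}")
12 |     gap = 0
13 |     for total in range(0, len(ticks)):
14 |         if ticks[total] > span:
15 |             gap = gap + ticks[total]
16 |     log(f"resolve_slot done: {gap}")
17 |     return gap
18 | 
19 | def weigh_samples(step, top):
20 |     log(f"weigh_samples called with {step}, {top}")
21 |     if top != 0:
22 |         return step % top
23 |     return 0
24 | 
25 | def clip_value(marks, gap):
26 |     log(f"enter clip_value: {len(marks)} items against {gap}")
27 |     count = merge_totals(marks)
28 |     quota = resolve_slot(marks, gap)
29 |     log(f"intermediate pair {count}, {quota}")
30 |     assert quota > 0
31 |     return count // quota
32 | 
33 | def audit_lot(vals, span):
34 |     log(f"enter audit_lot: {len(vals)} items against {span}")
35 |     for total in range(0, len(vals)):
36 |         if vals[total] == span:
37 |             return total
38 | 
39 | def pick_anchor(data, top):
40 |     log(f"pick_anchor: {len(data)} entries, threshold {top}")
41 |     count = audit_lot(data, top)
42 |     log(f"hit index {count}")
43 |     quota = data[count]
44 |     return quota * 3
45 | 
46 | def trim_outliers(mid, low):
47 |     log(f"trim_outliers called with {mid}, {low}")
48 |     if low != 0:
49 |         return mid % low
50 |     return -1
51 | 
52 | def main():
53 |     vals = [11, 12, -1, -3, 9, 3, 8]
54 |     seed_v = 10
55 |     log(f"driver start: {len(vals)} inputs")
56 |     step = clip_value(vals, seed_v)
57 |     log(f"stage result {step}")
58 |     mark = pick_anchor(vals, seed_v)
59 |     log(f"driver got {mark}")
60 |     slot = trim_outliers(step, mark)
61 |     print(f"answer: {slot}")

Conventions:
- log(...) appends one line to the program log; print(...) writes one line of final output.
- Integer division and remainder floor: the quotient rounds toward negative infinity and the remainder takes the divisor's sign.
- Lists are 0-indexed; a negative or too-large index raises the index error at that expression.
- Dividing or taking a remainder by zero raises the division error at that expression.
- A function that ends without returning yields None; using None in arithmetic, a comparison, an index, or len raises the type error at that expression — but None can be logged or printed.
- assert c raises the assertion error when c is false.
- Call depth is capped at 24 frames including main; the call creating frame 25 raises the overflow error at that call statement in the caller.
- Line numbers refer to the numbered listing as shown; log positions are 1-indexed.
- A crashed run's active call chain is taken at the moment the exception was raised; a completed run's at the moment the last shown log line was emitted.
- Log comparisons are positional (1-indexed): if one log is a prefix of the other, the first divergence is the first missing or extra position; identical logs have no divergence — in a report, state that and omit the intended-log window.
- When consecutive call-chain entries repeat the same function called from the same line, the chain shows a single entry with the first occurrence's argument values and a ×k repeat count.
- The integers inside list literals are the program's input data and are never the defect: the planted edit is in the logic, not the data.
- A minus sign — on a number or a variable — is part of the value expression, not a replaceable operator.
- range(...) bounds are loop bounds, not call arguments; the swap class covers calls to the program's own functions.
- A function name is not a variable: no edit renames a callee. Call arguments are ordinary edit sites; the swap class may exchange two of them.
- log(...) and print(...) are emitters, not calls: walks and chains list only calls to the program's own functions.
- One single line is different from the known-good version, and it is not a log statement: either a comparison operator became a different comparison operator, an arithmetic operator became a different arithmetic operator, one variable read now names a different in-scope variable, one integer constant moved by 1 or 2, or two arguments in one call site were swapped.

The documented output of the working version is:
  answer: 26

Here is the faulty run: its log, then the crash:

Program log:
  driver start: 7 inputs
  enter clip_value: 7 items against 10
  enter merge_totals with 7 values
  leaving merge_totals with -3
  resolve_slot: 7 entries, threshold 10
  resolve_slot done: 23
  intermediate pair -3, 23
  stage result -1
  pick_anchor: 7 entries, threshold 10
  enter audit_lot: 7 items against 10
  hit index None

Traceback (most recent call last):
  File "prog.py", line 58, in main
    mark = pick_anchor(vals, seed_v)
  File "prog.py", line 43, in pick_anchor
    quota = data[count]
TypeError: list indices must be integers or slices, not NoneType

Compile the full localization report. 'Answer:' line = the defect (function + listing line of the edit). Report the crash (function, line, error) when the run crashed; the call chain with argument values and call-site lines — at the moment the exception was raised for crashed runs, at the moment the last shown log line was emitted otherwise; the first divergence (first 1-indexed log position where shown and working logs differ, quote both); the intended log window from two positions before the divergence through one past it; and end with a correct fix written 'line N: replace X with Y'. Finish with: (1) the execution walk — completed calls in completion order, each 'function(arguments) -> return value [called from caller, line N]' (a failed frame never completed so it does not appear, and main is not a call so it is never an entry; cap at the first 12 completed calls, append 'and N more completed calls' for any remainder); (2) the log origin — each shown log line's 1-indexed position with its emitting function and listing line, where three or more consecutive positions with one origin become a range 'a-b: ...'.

Answer: the defect is in main at line 54.
Key observation: At log position 2 the runs split — shown 'enter clip_value: 7 items against 10', but the working version logs 'enter clip_value: 7 items against 9'.
Crash: pick_anchor, line 43, TypeError.
Call chain: main -> pick_anchor([11, 12, -1, -3, 9, 3, 8], 10) (called at line 58).
First divergence: position 2; shown 'enter clip_value: 7 items against 10' vs intended 'enter clip_value: 7 items against 9'.
Intended log window:
  1: driver start: 7 inputs
  2: enter clip_value: 7 items against 9
  3: enter merge_totals with 7 values
Execution walk:
  merge_totals([11, 12, -1, -3, 9, 3, 8]) -> -3  [called from clip_value, line 27]
  resolve_slot([11, 12, -1, -3, 9, 3, 8], 10) -> 23  [called from clip_value, line 28]
  clip_value([11, 12, -1, -3, 9, 3, 8], 10) -> -1  [called from main, line 56]
  audit_lot([11, 12, -1, -3, 9, 3, 8], 10) -> None  [called from pick_anchor, line 41]
Log origins:
  1 — main, line 55
  2 — clip_value, line 26
  3 — merge_totals, line 2
  4 — merge_totals, line 7
  5 — resolve_slot, line 11
  6 — resolve_slot, line 16
  7 — clip_value, line 29
  8 — main, line 57
  9 — pick_anchor, line 40
  10 — audit_lot, line 34
  11 — pick_anchor, line 42
A correct fix: line 54: replace `10` with `9`.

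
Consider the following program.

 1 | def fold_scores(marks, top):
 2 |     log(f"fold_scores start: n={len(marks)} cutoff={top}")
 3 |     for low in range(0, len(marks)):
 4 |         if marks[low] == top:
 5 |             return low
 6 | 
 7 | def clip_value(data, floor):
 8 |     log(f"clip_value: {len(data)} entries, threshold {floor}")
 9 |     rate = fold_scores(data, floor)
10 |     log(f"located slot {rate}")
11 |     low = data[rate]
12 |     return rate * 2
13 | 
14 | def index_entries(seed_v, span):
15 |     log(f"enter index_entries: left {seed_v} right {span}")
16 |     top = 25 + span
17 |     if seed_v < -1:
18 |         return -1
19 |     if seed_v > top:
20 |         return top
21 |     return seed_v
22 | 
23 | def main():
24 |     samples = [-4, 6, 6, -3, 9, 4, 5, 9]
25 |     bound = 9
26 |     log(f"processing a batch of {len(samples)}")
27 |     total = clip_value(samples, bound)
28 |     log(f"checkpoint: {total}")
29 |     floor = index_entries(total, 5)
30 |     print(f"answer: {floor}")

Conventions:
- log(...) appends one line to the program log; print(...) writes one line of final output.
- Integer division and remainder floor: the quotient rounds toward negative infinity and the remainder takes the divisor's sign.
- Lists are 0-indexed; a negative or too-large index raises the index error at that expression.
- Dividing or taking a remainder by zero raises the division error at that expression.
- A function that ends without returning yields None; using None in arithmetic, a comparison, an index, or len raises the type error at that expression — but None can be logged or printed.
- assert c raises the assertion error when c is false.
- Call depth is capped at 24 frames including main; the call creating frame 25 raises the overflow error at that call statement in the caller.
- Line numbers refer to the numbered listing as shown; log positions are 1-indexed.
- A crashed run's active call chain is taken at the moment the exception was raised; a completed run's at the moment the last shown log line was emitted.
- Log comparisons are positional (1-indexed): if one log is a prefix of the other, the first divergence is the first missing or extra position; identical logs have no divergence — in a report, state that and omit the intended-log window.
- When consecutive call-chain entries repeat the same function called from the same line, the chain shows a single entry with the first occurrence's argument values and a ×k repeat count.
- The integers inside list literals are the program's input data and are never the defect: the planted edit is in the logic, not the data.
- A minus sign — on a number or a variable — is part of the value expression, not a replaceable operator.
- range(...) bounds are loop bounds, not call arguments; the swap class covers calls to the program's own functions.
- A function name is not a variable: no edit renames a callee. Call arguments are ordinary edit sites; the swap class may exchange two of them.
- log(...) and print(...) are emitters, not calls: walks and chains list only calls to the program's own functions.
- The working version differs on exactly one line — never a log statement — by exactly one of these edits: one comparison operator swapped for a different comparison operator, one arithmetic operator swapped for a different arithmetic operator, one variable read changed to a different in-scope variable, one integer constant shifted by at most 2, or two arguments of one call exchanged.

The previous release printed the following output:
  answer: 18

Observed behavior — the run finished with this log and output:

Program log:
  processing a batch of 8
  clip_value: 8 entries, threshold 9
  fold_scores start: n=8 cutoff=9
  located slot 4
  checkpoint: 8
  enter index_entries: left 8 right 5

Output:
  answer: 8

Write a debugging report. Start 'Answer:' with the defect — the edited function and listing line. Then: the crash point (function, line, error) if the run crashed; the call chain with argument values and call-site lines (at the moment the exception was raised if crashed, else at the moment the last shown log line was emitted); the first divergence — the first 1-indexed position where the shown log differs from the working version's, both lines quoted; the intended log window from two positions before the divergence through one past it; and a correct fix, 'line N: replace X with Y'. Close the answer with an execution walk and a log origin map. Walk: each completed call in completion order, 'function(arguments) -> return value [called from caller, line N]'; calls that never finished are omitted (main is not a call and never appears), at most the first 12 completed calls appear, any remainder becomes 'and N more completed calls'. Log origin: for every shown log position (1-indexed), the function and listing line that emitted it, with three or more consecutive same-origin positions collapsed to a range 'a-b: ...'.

Answer: the defect is in clip_value at line 12.
Key observation: At log position 5 the runs split — shown 'checkpoint: 8', but the working version logs 'checkpoint: 18'.
Call chain: main -> index_entries(8, 5) (called at line 29).
First divergence: position 5 — shown 'checkpoint: 8', intended 'checkpoint: 18'.
Intended log window:
  3: fold_scores start: n=8 cutoff=9
  4: located slot 4
  5: checkpoint: 18
  6: enter index_entries: left 18 right 5
Execution walk:
  fold_scores([-4, 6, 6, -3, 9, 4, 5, 9], 9) -> 4  [called from clip_value, line 9]
  clip_value([-4, 6, 6, -3, 9, 4, 5, 9], 9) -> 8  [called from main, line 27]
  index_entries(8, 5) -> 8  [called from main, line 29]
Origin of each log line:
  1: from main, line 26
  2: from clip_value, line 8
  3: from fold_scores, line 2
  4: from clip_value, line 10
  5: from main, line 28
  6: from index_entries, line 15
A correct fix: line 12: replace `rate` with `low`.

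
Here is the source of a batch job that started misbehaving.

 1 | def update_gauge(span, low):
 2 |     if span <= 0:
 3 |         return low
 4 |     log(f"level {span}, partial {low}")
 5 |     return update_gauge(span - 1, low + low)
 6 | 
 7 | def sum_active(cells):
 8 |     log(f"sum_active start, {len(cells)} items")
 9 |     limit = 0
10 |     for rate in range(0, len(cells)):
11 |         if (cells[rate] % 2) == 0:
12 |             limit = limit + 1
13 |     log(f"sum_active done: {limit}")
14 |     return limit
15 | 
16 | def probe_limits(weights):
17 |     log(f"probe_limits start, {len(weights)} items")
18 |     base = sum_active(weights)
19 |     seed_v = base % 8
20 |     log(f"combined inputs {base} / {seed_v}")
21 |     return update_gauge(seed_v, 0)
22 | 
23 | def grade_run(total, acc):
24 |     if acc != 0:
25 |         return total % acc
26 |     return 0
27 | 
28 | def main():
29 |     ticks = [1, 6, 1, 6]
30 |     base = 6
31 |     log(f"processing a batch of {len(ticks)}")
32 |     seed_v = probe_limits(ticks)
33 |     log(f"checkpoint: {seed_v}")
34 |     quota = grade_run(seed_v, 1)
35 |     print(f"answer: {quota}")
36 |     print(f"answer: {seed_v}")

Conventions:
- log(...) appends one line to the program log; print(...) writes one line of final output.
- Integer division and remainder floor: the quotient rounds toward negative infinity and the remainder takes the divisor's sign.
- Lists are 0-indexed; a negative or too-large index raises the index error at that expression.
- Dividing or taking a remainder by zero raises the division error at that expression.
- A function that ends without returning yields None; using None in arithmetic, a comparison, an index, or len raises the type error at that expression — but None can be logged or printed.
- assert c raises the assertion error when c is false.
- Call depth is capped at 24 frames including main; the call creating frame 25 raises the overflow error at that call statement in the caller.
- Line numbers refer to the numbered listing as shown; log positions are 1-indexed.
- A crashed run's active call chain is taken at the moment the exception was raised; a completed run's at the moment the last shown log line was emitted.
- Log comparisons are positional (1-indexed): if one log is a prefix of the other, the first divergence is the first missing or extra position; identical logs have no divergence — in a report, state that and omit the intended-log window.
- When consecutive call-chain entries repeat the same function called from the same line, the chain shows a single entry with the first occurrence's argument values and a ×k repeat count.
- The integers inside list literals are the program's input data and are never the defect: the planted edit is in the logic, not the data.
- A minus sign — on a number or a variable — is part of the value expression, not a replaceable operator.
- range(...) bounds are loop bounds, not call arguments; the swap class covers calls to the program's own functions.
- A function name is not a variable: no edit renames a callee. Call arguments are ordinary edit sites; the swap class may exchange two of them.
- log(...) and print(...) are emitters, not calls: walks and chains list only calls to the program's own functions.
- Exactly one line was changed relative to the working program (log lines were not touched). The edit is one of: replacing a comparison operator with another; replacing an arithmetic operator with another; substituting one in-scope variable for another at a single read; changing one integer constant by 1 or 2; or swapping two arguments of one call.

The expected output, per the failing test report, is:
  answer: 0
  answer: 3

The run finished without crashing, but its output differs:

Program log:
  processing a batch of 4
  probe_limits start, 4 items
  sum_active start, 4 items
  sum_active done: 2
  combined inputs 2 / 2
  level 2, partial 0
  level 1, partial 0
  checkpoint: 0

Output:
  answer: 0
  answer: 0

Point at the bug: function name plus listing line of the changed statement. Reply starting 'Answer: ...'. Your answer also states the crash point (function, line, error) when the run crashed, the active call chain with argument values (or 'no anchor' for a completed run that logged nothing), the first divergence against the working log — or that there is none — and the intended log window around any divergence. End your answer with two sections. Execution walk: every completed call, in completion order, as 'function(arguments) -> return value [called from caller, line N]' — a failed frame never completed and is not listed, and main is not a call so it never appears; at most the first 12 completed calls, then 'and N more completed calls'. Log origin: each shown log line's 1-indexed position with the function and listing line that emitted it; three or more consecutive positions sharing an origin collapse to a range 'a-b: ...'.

Answer: the defect is in update_gauge at line 5.
Core observation: At log position 7 the runs split — shown 'level 1, partial 0', but the working version logs 'level 1, partial 2'.
Call chain: main.
First divergence: at position 7 the run shows 'level 1, partial 0' where the working version logs 'level 1, partial 2'.
Intended log window:
  5: combined inputs 2 / 2
  6: level 2, partial 0
  7: level 1, partial 2
  8: checkpoint: 3
Execution walk:
  sum_active([1, 6, 1, 6]) -> 2  [called from probe_limits, line 18]
  update_gauge(0, 0) -> 0  [called from update_gauge, line 5]
  update_gauge(1, 0) -> 0  [called from update_gauge, line 5]
  update_gauge(2, 0) -> 0  [called from probe_limits, line 21]
  probe_limits([1, 6, 1, 6]) -> 0  [called from main, line 32]
  grade_run(0, 1) -> 0  [called from main, line 34]
Log line origins:
  1: from main, line 31
  2: from probe_limits, line 17
  3: from sum_active, line 8
  4: from sum_active, line 13
  5: from probe_limits, line 20
  6: from update_gauge, line 4
  7: from update_gauge, line 4
  8: from main, line 33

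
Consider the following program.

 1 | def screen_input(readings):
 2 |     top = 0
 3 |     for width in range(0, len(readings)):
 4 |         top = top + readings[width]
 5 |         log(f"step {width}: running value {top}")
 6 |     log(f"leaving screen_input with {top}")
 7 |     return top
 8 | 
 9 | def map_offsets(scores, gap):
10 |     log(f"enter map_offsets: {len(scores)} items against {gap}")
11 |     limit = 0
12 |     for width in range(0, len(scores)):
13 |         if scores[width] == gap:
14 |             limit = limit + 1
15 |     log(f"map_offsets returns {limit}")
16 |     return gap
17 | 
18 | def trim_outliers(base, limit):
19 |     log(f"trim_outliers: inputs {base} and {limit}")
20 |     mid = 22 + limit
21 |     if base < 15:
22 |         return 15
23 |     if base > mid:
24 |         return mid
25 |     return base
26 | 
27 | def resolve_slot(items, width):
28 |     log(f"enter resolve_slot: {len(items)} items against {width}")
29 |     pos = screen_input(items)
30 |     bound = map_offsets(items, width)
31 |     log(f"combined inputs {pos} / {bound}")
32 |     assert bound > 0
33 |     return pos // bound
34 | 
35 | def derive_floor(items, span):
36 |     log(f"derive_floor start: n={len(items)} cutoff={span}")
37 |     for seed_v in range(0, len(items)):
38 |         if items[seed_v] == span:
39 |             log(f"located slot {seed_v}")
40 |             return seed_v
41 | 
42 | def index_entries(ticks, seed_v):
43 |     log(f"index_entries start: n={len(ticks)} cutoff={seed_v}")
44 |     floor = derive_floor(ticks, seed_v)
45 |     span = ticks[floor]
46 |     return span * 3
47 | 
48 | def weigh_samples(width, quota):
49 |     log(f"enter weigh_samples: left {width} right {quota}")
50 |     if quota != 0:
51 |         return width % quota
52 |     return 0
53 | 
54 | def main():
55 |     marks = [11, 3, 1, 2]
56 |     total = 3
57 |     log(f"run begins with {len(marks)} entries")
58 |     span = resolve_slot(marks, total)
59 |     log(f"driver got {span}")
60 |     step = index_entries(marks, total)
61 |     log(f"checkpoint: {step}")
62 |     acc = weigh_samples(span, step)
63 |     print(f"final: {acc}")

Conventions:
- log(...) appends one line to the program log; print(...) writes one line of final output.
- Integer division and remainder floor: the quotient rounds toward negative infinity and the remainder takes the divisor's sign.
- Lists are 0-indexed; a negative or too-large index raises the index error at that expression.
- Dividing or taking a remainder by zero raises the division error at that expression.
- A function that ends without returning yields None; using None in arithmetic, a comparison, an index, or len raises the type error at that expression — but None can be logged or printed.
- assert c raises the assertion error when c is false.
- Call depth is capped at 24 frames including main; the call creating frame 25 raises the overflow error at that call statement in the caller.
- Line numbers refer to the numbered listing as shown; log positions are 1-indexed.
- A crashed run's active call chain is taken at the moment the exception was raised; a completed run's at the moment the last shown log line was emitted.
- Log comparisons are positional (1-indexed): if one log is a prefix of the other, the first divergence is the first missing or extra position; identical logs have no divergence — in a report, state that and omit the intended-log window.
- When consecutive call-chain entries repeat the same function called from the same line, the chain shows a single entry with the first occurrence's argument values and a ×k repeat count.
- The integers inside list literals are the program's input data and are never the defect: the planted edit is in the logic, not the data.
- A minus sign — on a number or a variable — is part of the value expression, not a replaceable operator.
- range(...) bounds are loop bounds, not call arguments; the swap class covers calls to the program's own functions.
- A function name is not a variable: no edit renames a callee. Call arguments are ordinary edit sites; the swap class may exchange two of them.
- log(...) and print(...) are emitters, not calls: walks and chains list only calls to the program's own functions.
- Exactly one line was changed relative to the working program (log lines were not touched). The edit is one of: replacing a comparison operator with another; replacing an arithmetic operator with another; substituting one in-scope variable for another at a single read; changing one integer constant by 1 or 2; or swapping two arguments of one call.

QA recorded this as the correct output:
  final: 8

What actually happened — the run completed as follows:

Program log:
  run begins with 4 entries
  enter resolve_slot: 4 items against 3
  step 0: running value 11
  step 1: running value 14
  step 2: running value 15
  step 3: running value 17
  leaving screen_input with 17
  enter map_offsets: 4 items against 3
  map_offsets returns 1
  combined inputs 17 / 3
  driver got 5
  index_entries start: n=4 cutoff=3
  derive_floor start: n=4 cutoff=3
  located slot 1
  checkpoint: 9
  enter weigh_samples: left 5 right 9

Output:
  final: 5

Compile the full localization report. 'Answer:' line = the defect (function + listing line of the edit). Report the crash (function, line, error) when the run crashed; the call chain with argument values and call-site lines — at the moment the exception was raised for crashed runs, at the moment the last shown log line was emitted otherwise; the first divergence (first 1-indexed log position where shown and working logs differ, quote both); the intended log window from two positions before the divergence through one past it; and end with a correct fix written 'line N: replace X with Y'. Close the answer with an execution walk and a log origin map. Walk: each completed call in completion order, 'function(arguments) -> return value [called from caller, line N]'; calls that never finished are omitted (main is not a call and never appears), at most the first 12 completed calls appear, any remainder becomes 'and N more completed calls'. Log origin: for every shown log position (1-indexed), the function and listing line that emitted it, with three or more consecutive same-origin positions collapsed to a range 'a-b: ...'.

Answer: the defect is in map_offsets at line 16.
Core observation: Position 10 is the first bad log line: 'combined inputs 17 / 3' should read 'combined inputs 17 / 1'.
Call chain: main -> weigh_samples(5, 9) (called at line 62).
First divergence: position 10 — shown 'combined inputs 17 / 3', intended 'combined inputs 17 / 1'.
Intended log window:
  8: enter map_offsets: 4 items against 3
  9: map_offsets returns 1
  10: combined inputs 17 / 1
  11: driver got 17
Execution walk:
  screen_input([11, 3, 1, 2]) -> 17  [called from resolve_slot, line 29]
  map_offsets([11, 3, 1, 2], 3) -> 3  [called from resolve_slot, line 30]
  resolve_slot([11, 3, 1, 2], 3) -> 5  [called from main, line 58]
  derive_floor([11, 3, 1, 2], 3) -> 1  [called from index_entries, line 44]
  index_entries([11, 3, 1, 2], 3) -> 9  [called from main, line 60]
  weigh_samples(5, 9) -> 5  [called from main, line 62]
Log origin:
  1: emitted by main (line 57)
  2: emitted by resolve_slot (line 28)
  3-6: emitted by screen_input (line 5)
  7: emitted by screen_input (line 6)
  8: emitted by map_offsets (line 10)
  9: emitted by map_offsets (line 15)
  10: emitted by resolve_slot (line 31)
  11: emitted by main (line 59)
  12: emitted by index_entries (line 43)
  13: emitted by derive_floor (line 36)
  14: emitted by derive_floor (line 39)
  15: emitted by main (line 61)
  16: emitted by weigh_samples (line 49)
A correct fix: line 16: replace `gap` with `limit`.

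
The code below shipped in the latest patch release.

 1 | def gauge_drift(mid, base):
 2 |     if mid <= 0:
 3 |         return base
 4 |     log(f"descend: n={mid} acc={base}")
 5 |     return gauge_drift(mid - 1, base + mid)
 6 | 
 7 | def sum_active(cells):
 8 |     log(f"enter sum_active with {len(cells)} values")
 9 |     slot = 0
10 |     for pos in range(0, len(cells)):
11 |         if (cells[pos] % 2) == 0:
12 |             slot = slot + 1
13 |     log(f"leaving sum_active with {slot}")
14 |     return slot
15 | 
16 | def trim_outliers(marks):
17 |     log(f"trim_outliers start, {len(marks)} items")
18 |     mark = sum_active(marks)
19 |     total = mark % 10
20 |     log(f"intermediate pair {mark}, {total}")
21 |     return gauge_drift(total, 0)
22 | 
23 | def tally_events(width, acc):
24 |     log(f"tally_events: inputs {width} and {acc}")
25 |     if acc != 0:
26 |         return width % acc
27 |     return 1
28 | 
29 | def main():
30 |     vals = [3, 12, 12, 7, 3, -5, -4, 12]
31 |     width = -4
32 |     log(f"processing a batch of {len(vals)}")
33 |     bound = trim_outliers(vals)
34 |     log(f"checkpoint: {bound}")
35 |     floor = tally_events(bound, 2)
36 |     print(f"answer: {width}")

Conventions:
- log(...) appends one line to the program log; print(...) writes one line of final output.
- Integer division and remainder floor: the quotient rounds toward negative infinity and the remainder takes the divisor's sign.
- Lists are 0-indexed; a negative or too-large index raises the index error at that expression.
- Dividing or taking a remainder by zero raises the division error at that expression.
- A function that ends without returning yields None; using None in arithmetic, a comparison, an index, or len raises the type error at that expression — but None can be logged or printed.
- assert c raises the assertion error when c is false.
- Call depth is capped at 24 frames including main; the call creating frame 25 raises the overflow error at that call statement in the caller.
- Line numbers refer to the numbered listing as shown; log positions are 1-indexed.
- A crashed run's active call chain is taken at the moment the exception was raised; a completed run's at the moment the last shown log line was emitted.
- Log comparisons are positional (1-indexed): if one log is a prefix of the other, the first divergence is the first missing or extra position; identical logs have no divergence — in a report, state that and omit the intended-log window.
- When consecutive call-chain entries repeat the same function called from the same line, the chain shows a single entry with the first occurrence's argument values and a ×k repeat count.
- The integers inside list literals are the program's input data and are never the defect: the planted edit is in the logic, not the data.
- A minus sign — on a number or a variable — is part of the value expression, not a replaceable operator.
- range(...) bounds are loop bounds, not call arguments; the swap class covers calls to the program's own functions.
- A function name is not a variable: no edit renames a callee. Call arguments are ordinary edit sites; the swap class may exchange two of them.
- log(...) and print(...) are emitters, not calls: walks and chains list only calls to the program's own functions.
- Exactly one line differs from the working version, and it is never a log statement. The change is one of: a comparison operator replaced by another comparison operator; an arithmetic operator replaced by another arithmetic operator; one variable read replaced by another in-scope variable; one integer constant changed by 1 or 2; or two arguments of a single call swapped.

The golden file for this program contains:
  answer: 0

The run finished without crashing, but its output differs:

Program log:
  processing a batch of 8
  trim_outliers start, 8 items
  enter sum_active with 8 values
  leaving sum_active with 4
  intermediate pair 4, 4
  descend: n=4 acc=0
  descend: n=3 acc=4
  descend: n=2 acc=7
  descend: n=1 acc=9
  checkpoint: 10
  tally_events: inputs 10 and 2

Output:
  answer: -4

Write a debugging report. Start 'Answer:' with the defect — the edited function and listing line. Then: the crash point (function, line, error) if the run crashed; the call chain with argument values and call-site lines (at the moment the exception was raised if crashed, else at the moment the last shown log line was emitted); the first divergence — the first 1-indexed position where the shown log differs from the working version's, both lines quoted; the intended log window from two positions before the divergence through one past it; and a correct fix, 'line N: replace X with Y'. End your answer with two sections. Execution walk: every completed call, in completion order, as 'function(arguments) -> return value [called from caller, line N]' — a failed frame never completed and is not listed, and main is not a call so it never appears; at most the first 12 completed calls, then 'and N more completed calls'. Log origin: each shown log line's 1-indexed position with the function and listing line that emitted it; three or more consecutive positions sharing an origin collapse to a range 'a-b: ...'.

Answer: the defect is in main at line 36.
Key fact: The logs agree in full; only the final output differs.
Call chain: main -> tally_events(10, 2) (called at line 35).
First divergence: there is none — every log position agrees.
Execution walk:
  sum_active([3, 12, 12, 7, 3, -5, -4, 12]) -> 4  [called from trim_outliers, line 18]
  gauge_drift(0, 10) -> 10  [called from gauge_drift, line 5]
  gauge_drift(1, 9) -> 10  [called from gauge_drift, line 5]
  gauge_drift(2, 7) -> 10  [called from gauge_drift, line 5]
  gauge_drift(3, 4) -> 10  [called from gauge_drift, line 5]
  gauge_drift(4, 0) -> 10  [called from trim_outliers, line 21]
  trim_outliers([3, 12, 12, 7, 3, -5, -4, 12]) -> 10  [called from main, line 33]
  tally_events(10, 2) -> 0  [called from main, line 35]
Log origin:
  1: logged in main at line 32
  2: logged in trim_outliers at line 17
  3: logged in sum_active at line 8
  4: logged in sum_active at line 13
  5: logged in trim_outliers at line 20
  6-9: logged in gauge_drift at line 4
  10: logged in main at line 34
  11: logged in tally_events at line 24
A correct fix: line 36: replace `width` with `floor`.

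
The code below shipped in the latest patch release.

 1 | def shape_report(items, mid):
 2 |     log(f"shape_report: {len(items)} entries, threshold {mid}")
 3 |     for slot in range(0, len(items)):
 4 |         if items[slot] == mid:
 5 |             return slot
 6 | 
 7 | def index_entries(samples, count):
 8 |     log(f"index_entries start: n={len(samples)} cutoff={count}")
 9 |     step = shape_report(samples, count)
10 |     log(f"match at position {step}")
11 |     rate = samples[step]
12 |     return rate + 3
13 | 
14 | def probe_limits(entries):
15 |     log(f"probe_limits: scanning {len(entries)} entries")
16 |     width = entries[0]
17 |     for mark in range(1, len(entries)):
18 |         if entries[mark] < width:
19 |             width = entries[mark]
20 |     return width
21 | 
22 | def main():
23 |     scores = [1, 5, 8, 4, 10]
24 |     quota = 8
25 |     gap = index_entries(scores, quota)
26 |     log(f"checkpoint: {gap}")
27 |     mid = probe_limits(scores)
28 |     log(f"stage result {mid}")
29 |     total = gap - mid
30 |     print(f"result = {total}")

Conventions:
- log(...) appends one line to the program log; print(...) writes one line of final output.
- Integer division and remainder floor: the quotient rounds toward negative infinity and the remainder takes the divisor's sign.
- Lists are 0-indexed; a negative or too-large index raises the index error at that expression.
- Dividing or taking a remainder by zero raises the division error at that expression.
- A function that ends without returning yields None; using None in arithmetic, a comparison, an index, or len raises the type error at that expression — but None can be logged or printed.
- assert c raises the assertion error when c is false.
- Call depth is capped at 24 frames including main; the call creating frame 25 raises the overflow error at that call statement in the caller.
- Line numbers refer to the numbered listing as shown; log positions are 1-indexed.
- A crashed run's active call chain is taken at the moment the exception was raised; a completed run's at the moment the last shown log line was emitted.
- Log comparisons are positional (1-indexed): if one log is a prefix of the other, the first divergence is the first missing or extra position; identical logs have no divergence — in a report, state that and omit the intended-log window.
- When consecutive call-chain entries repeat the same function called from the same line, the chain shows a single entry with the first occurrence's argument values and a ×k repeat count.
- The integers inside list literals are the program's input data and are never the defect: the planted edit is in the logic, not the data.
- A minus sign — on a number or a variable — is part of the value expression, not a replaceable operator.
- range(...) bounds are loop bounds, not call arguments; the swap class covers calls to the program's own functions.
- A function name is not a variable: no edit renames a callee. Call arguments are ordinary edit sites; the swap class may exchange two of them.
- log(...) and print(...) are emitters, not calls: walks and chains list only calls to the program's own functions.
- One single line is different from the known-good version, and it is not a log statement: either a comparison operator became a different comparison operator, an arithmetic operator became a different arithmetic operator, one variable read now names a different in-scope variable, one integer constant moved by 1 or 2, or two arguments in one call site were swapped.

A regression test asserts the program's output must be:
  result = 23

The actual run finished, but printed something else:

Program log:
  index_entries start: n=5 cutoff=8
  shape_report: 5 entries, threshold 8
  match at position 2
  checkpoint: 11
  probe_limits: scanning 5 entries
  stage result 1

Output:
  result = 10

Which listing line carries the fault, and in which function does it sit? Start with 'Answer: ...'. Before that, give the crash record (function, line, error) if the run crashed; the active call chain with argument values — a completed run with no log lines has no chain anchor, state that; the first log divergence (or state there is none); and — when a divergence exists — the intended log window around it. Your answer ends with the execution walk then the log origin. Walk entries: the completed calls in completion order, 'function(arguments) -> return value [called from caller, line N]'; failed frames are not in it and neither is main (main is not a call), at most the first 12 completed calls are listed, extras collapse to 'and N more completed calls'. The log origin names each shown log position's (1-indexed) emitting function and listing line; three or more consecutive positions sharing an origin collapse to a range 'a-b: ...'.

Answer: the defect is in index_entries at line 12.
Key observation: The log first diverges at position 4: the faulty run prints 'checkpoint: 11' where the working version prints 'checkpoint: 24'.
Call chain: main.
First divergence: at position 4 the run shows 'checkpoint: 11' where the working version logs 'checkpoint: 24'.
Intended log window:
  2: shape_report: 5 entries, threshold 8
  3: match at position 2
  4: checkpoint: 24
  5: probe_limits: scanning 5 entries
Execution walk:
  shape_report([1, 5, 8, 4, 10], 8) -> 2  [called from index_entries, line 9]
  index_entries([1, 5, 8, 4, 10], 8) -> 11  [called from main, line 25]
  probe_limits([1, 5, 8, 4, 10]) -> 1  [called from main, line 27]
Log origins:
  1: emitted by index_entries (line 8)
  2: emitted by shape_report (line 2)
  3: emitted by index_entries (line 10)
  4: emitted by main (line 26)
  5: emitted by probe_limits (line 15)
  6: emitted by main (line 28)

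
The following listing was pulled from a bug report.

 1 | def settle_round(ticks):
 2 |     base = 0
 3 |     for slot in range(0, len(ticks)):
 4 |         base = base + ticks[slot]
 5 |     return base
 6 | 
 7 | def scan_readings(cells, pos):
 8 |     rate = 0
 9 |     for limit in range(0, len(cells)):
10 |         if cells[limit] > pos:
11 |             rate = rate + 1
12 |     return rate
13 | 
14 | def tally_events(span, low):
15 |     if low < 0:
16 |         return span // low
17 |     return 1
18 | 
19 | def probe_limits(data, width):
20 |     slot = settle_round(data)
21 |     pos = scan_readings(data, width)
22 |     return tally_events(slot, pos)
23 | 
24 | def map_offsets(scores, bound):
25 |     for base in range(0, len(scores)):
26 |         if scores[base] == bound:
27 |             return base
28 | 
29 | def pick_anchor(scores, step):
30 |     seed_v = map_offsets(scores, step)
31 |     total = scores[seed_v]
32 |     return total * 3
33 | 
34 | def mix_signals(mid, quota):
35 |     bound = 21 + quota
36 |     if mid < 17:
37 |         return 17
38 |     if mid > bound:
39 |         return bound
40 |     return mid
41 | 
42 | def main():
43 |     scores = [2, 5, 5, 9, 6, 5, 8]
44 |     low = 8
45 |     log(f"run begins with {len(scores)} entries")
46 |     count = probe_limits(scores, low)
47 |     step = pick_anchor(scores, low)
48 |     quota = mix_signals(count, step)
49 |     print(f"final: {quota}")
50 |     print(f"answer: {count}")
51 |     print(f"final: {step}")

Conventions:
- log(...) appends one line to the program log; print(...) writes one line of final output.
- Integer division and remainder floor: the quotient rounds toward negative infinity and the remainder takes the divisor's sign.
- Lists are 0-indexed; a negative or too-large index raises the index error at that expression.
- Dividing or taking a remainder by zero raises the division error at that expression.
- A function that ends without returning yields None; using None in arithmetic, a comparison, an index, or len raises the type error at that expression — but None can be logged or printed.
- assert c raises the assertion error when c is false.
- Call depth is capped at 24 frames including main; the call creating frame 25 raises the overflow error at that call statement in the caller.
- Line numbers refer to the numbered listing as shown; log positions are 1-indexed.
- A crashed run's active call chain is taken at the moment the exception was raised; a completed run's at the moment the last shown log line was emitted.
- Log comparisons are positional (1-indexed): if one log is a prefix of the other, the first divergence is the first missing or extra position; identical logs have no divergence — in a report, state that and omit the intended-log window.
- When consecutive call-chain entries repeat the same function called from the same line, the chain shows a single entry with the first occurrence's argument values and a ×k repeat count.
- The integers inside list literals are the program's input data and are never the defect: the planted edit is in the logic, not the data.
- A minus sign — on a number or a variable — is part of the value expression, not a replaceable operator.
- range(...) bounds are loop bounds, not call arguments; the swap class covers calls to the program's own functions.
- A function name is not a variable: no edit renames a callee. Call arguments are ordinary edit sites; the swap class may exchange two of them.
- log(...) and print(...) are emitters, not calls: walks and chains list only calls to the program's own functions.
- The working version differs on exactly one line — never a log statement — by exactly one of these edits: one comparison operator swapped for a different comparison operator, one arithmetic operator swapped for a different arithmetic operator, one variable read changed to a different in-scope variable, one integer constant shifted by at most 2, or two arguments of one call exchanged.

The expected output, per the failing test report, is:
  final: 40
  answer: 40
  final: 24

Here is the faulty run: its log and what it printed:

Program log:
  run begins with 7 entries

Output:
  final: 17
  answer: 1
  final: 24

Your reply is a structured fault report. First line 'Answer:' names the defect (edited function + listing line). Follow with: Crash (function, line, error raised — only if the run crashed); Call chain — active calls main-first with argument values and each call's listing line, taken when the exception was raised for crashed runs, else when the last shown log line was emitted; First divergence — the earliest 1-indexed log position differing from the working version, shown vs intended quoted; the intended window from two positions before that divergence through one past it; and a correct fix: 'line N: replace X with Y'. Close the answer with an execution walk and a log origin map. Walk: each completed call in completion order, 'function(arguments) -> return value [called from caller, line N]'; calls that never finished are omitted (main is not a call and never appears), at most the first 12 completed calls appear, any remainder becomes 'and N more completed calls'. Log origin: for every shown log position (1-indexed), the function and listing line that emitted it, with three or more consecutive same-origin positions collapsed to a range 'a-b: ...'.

Answer: the defect is in tally_events at line 15.
Key observation: No log line changed; the fault shows up purely in the output.
Call chain: main.
First divergence: there is none — every log position agrees.
Execution walk:
  settle_round([2, 5, 5, 9, 6, 5, 8]) -> 40  [called from probe_limits, line 20]
  scan_readings([2, 5, 5, 9, 6, 5, 8], 8) -> 1  [called from probe_limits, line 21]
  tally_events(40, 1) -> 1  [called from probe_limits, line 22]
  probe_limits([2, 5, 5, 9, 6, 5, 8], 8) -> 1  [called from main, line 46]
  map_offsets([2, 5, 5, 9, 6, 5, 8], 8) -> 6  [called from pick_anchor, line 30]
  pick_anchor([2, 5, 5, 9, 6, 5, 8], 8) -> 24  [called from main, line 47]
  mix_signals(1, 24) -> 17  [called from main, line 48]
Log origins:
  1 — main, line 45
A correct fix: line 15: replace `<` with `!=`.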